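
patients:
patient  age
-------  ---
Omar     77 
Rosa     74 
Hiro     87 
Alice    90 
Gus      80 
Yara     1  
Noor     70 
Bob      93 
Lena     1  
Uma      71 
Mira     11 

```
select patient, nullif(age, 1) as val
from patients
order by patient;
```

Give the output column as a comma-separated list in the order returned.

patient=Alice: age=90 vs 1: differ → 90
patient=Bob: age=93 vs 1: differ → 93
patient=Gus: age=80 vs 1: differ → 80
patient=Hiro: age=87 vs 1: differ → 87
patient=Lena: age=1 vs 1: equal → NULL
patient=Mira: age=11 vs 1: differ → 11
patient=Noor: age=70 vs 1: differ → 70
patient=Omar: age=77 vs 1: differ → 77
patient=Rosa: age=74 vs 1: differ → 74
patient=Uma: age=71 vs 1: differ → 71
patient=Yara: age=1 vs 1: equal → NULL

90, 93, 80, 87, NULL, 11, 70, 77, 74, 71, NULL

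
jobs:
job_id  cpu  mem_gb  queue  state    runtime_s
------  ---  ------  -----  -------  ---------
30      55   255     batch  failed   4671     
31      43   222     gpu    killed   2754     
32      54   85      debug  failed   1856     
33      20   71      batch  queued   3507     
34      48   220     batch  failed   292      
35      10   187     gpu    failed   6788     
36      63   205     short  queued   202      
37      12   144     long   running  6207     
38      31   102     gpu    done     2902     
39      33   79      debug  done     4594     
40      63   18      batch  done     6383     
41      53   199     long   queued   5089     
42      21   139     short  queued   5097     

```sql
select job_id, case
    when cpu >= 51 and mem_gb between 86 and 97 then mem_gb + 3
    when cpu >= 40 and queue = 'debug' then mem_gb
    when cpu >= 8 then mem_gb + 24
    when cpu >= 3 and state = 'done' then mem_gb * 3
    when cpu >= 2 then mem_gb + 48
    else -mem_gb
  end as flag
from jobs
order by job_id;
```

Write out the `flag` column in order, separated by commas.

279, 246, 85, 95, 244, 211, 229, 168, 126, 103, 42, 223, 163

job_id=30: cpu >= 8 → 279
job_id=31: cpu >= 8 → 246
job_id=32: cpu >= 40 and queue = 'debug' → 85
job_id=33: cpu >= 8 → 95
job_id=34: cpu >= 8 → 244
job_id=35: cpu >= 8 → 211
job_id=36: cpu >= 8 → 229
job_id=37: cpu >= 8 → 168
job_id=38: cpu >= 8 → 126
job_id=39: cpu >= 8 → 103
job_id=40: cpu >= 8 → 42
job_id=41: cpu >= 8 → 223
job_id=42: cpu >= 8 → 163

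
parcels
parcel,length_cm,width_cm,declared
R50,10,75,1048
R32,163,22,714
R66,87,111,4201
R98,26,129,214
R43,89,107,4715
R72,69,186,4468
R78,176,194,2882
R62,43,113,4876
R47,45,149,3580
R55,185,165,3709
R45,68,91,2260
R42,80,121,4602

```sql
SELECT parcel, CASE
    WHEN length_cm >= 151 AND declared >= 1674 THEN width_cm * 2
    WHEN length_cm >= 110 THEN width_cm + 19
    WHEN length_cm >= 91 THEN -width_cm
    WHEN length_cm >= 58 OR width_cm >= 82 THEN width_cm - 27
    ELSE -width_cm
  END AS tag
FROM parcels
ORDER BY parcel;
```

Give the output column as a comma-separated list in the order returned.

41, 94, 80, 64, 122, -75, 330, 86, 84, 159, 388, 102

parcel=R32: length_cm >= 110 → 41
parcel=R42: length_cm >= 58 OR width_cm >= 82 → 94
parcel=R43: length_cm >= 58 OR width_cm >= 82 → 80
parcel=R45: length_cm >= 58 OR width_cm >= 82 → 64
parcel=R47: length_cm >= 58 OR width_cm >= 82 → 122
parcel=R50: ELSE → -75
parcel=R55: length_cm >= 151 AND declared >= 1674 → 330
parcel=R62: length_cm >= 58 OR width_cm >= 82 → 86
parcel=R66: length_cm >= 58 OR width_cm >= 82 → 84
parcel=R72: length_cm >= 58 OR width_cm >= 82 → 159
parcel=R78: length_cm >= 151 AND declared >= 1674 → 388
parcel=R98: length_cm >= 58 OR width_cm >= 82 → 102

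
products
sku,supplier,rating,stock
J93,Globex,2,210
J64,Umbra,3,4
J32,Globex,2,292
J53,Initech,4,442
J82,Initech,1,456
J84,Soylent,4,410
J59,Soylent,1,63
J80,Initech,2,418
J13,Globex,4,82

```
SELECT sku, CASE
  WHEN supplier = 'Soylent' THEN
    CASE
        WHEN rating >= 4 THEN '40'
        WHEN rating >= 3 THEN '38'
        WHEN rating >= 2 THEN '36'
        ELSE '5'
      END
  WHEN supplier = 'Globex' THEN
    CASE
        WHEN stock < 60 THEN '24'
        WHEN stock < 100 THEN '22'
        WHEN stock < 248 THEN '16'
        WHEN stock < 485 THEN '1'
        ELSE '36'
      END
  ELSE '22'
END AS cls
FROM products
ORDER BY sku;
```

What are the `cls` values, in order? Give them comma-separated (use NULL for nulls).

22, 1, 22, 5, 22, 22, 22, 40, 16

sku=J13: supplier='Globex' → inner[stock < 100] → 22
sku=J32: supplier='Globex' → inner[stock < 485] → 1
sku=J53: supplier='Initech' → outer ELSE → 22
sku=J59: supplier='Soylent' → inner[ELSE] → 5
sku=J64: supplier='Umbra' → outer ELSE → 22
sku=J80: supplier='Initech' → outer ELSE → 22
sku=J82: supplier='Initech' → outer ELSE → 22
sku=J84: supplier='Soylent' → inner[rating >= 4] → 40
sku=J93: supplier='Globex' → inner[stock < 248] → 16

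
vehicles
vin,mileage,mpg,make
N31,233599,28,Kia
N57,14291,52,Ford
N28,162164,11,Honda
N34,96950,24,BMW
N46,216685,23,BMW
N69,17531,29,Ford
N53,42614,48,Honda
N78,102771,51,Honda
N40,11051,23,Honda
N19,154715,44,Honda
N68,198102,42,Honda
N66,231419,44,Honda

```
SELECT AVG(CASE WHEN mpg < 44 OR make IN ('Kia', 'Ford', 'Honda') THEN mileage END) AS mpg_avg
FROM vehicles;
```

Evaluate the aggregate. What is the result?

vin=N31: ✓ → 233599
vin=N57: ✓ → 14291
vin=N28: ✓ → 162164
vin=N34: ✓ → 96950
vin=N46: ✓ → 216685
vin=N69: ✓ → 17531
vin=N53: ✓ → 42614
vin=N78: ✓ → 102771
vin=N40: ✓ → 11051
vin=N19: ✓ → 154715
vin=N68: ✓ → 198102
vin=N66: ✓ → 231419
mpg_avg = (233599 + 14291 + 162164 + 96950 + 216685 + 17531 + 42614 + 102771 + 11051 + 154715 + 198102 + 231419) / 12 = 123491

123491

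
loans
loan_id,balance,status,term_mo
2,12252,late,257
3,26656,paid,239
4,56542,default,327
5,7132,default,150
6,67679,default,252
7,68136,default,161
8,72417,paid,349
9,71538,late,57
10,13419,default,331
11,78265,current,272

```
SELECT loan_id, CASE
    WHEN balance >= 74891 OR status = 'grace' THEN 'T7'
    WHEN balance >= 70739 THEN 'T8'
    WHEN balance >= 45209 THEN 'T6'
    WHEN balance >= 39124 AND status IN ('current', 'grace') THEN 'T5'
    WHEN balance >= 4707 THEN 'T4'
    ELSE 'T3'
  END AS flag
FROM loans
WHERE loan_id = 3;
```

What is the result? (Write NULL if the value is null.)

T4

loan_id = 3: balance=26656, status=paid, term_mo=239.
balance >= 74891 OR status = 'grace' → false
balance >= 70739 → false
balance >= 45209 → false
balance >= 39124 AND status IN ('current', 'grace') → false
balance >= 4707 → true → T4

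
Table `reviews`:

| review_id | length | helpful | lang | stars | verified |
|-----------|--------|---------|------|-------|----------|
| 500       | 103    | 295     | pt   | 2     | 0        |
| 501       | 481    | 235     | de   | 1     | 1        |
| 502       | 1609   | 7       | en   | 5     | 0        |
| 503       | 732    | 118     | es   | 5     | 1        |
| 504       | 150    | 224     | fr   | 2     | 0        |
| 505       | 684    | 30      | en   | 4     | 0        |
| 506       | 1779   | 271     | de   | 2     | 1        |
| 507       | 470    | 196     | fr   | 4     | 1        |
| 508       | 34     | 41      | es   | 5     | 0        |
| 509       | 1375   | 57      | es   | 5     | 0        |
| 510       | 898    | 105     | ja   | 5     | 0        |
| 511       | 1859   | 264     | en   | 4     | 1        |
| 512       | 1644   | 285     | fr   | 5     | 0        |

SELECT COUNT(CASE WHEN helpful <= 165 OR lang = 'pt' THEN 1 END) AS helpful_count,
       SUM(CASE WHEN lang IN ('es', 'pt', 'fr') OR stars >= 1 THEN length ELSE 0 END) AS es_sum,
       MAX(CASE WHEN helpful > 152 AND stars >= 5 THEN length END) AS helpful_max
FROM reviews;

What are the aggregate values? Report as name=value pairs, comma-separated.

[helpful_count: helpful <= 165 OR lang = 'pt']
review_id=500: ✓ → 1
review_id=501: ✗
review_id=502: ✓ → 1
review_id=503: ✓ → 1
review_id=504: ✗
review_id=505: ✓ → 1
review_id=506: ✗
review_id=507: ✗
review_id=508: ✓ → 1
review_id=509: ✓ → 1
review_id=510: ✓ → 1
review_id=511: ✗
review_id=512: ✗
helpful_count = COUNT(1, 1, 1, 1, 1, 1, 1) = 7
—
[es_sum: lang IN ('es', 'pt', 'fr') OR stars >= 1]
review_id=500: ✓ → 103
review_id=501: ✓ → 481
review_id=502: ✓ → 1609
review_id=503: ✓ → 732
review_id=504: ✓ → 150
review_id=505: ✓ → 684
review_id=506: ✓ → 1779
review_id=507: ✓ → 470
review_id=508: ✓ → 34
review_id=509: ✓ → 1375
review_id=510: ✓ → 898
review_id=511: ✓ → 1859
review_id=512: ✓ → 1644
es_sum = 103 + 481 + 1609 + 732 + 150 + 684 + 1779 + 470 + 34 + 1375 + 898 + 1859 + 1644 = 11818
—
[helpful_max: helpful > 152 AND stars >= 5]
review_id=500: ✗
review_id=501: ✗
review_id=502: ✗
review_id=503: ✗
review_id=504: ✗
review_id=505: ✗
review_id=506: ✗
review_id=507: ✗
review_id=508: ✗
review_id=509: ✗
review_id=510: ✗
review_id=511: ✗
review_id=512: ✓ → 1644
helpful_max = MAX(1644) = 1644

helpful_count=7, es_sum=11818, helpful_max=1644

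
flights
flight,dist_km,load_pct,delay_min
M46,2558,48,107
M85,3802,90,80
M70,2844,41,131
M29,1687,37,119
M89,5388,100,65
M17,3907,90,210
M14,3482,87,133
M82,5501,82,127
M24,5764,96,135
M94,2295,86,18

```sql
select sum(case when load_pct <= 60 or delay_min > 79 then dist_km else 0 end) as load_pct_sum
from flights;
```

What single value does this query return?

flight=M46: ✓ → 2558
flight=M85: ✓ → 3802
flight=M70: ✓ → 2844
flight=M29: ✓ → 1687
flight=M89: ✗
flight=M17: ✓ → 3907
flight=M14: ✓ → 3482
flight=M82: ✓ → 5501
flight=M24: ✓ → 5764
flight=M94: ✗
load_pct_sum = 2558 + 3802 + 2844 + 1687 + 3907 + 3482 + 5501 + 5764 = 29545

29545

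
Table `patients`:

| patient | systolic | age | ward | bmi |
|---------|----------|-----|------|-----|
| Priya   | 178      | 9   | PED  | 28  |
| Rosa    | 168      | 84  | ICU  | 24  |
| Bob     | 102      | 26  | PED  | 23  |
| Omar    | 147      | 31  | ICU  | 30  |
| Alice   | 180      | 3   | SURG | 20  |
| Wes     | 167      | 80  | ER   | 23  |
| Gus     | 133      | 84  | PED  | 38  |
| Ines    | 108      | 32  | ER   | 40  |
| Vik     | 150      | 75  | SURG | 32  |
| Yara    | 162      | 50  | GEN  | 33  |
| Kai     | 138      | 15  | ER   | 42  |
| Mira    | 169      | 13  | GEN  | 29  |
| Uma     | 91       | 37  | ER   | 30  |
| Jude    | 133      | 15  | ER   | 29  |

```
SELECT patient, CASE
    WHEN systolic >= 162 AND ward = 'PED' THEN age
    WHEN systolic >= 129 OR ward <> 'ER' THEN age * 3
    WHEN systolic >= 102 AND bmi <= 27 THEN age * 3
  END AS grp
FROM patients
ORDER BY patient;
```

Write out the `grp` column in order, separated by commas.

9, 78, 252, NULL, 45, 45, 39, 93, 9, 252, NULL, 225, 240, 150

patient=Alice: systolic >= 129 OR ward <> 'ER' → 9
patient=Bob: systolic >= 129 OR ward <> 'ER' → 78
patient=Gus: systolic >= 129 OR ward <> 'ER' → 252
patient=Ines: (no match → NULL) → NULL
patient=Jude: systolic >= 129 OR ward <> 'ER' → 45
patient=Kai: systolic >= 129 OR ward <> 'ER' → 45
patient=Mira: systolic >= 129 OR ward <> 'ER' → 39
patient=Omar: systolic >= 129 OR ward <> 'ER' → 93
patient=Priya: systolic >= 162 AND ward = 'PED' → 9
patient=Rosa: systolic >= 129 OR ward <> 'ER' → 252
patient=Uma: (no match → NULL) → NULL
patient=Vik: systolic >= 129 OR ward <> 'ER' → 225
patient=Wes: systolic >= 129 OR ward <> 'ER' → 240
patient=Yara: systolic >= 129 OR ward <> 'ER' → 150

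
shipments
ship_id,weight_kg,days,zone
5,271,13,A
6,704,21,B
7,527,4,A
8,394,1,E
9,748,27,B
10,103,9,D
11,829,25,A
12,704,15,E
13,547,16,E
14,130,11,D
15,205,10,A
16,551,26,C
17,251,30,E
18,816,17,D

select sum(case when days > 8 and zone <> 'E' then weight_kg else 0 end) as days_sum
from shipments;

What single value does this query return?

ship_id=5: ✓ → 271
ship_id=6: ✓ → 704
ship_id=7: ✗
ship_id=8: ✗
ship_id=9: ✓ → 748
ship_id=10: ✓ → 103
ship_id=11: ✓ → 829
ship_id=12: ✗
ship_id=13: ✗
ship_id=14: ✓ → 130
ship_id=15: ✓ → 205
ship_id=16: ✓ → 551
ship_id=17: ✗
ship_id=18: ✓ → 816
days_sum = 271 + 704 + 748 + 103 + 829 + 130 + 205 + 551 + 816 = 4357

4357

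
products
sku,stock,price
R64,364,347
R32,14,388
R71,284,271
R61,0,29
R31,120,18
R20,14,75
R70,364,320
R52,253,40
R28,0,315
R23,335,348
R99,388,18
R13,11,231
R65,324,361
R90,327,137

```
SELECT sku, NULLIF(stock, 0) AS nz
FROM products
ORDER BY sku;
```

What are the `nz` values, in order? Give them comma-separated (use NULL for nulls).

sku=R13: stock=11 vs 0: differ → 11
sku=R20: stock=14 vs 0: differ → 14
sku=R23: stock=335 vs 0: differ → 335
sku=R28: stock=0 vs 0: equal → NULL
sku=R31: stock=120 vs 0: differ → 120
sku=R32: stock=14 vs 0: differ → 14
sku=R52: stock=253 vs 0: differ → 253
sku=R61: stock=0 vs 0: equal → NULL
sku=R64: stock=364 vs 0: differ → 364
sku=R65: stock=324 vs 0: differ → 324
sku=R70: stock=364 vs 0: differ → 364
sku=R71: stock=284 vs 0: differ → 284
sku=R90: stock=327 vs 0: differ → 327
sku=R99: stock=388 vs 0: differ → 388

11, 14, 335, NULL, 120, 14, 253, NULL, 364, 324, 364, 284, 327, 388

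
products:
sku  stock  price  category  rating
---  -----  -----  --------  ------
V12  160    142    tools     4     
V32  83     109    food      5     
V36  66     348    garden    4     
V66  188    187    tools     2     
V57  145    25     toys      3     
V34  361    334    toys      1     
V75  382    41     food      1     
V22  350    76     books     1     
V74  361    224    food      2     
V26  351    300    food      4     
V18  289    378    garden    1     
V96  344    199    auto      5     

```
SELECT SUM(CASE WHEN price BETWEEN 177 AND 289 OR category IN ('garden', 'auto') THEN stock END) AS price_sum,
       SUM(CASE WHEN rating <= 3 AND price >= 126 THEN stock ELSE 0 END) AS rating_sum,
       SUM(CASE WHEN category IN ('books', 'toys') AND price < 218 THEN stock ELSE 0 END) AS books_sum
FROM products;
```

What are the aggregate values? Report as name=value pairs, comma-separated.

price_sum=1248, rating_sum=1199, books_sum=495

[price_sum: price BETWEEN 177 AND 289 OR category IN ('garden', 'auto')]
sku=V12: ✗
sku=V32: ✗
sku=V36: ✓ → 66
sku=V66: ✓ → 188
sku=V57: ✗
sku=V34: ✗
sku=V75: ✗
sku=V22: ✗
sku=V74: ✓ → 361
sku=V26: ✗
sku=V18: ✓ → 289
sku=V96: ✓ → 344
price_sum = 66 + 188 + 361 + 289 + 344 = 1248
—
[rating_sum: rating <= 3 AND price >= 126]
sku=V12: ✗
sku=V32: ✗
sku=V36: ✗
sku=V66: ✓ → 188
sku=V57: ✗
sku=V34: ✓ → 361
sku=V75: ✗
sku=V22: ✗
sku=V74: ✓ → 361
sku=V26: ✗
sku=V18: ✓ → 289
sku=V96: ✗
rating_sum = 188 + 361 + 361 + 289 = 1199
—
[books_sum: category IN ('books', 'toys') AND price < 218]
sku=V12: ✗
sku=V32: ✗
sku=V36: ✗
sku=V66: ✗
sku=V57: ✓ → 145
sku=V34: ✗
sku=V75: ✗
sku=V22: ✓ → 350
sku=V74: ✗
sku=V26: ✗
sku=V18: ✗
sku=V96: ✗
books_sum = 145 + 350 = 495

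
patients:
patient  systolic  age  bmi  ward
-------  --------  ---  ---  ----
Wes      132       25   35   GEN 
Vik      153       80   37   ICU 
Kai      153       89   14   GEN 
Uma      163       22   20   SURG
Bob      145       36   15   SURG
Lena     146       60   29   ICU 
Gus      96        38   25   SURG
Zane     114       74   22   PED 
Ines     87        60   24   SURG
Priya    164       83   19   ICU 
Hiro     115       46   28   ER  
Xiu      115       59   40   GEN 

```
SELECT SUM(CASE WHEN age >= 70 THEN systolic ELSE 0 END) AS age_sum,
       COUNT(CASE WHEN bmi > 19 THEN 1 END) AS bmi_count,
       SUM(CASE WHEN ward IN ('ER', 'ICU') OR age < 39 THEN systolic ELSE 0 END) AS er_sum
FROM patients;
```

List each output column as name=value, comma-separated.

[age_sum: age >= 70]
patient=Wes: ✗
patient=Vik: ✓ → 153
patient=Kai: ✓ → 153
patient=Uma: ✗
patient=Bob: ✗
patient=Lena: ✗
patient=Gus: ✗
patient=Zane: ✓ → 114
patient=Ines: ✗
patient=Priya: ✓ → 164
patient=Hiro: ✗
patient=Xiu: ✗
age_sum = 153 + 153 + 114 + 164 = 584
—
[bmi_count: bmi > 19]
patient=Wes: ✓ → 1
patient=Vik: ✓ → 1
patient=Kai: ✗
patient=Uma: ✓ → 1
patient=Bob: ✗
patient=Lena: ✓ → 1
patient=Gus: ✓ → 1
patient=Zane: ✓ → 1
patient=Ines: ✓ → 1
patient=Priya: ✗
patient=Hiro: ✓ → 1
patient=Xiu: ✓ → 1
bmi_count = COUNT(1, 1, 1, 1, 1, 1, 1, 1, 1) = 9
—
[er_sum: ward IN ('ER', 'ICU') OR age < 39]
patient=Wes: ✓ → 132
patient=Vik: ✓ → 153
patient=Kai: ✗
patient=Uma: ✓ → 163
patient=Bob: ✓ → 145
patient=Lena: ✓ → 146
patient=Gus: ✓ → 96
patient=Zane: ✗
patient=Ines: ✗
patient=Priya: ✓ → 164
patient=Hiro: ✓ → 115
patient=Xiu: ✗
er_sum = 132 + 153 + 163 + 145 + 146 + 96 + 164 + 115 = 1114

age_sum=584, bmi_count=9, er_sum=1114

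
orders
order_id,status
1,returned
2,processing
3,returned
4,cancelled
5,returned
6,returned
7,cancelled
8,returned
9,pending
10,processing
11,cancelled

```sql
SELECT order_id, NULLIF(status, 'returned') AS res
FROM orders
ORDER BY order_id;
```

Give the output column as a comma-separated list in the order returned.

NULL, processing, NULL, cancelled, NULL, NULL, cancelled, NULL, pending, processing, cancelled

order_id=1: status=returned vs returned: equal → NULL
order_id=2: status=processing vs returned: differ → processing
order_id=3: status=returned vs returned: equal → NULL
order_id=4: status=cancelled vs returned: differ → cancelled
order_id=5: status=returned vs returned: equal → NULL
order_id=6: status=returned vs returned: equal → NULL
order_id=7: status=cancelled vs returned: differ → cancelled
order_id=8: status=returned vs returned: equal → NULL
order_id=9: status=pending vs returned: differ → pending
order_id=10: status=processing vs returned: differ → processing
order_id=11: status=cancelled vs returned: differ → cancelled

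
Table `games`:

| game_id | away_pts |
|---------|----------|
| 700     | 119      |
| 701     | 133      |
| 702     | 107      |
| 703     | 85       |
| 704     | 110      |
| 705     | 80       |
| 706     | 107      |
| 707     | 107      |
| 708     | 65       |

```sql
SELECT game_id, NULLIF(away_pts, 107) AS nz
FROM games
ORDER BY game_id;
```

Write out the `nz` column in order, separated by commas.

119, 133, NULL, 85, 110, 80, NULL, NULL, 65

game_id=700: away_pts=119 vs 107: differ → 119
game_id=701: away_pts=133 vs 107: differ → 133
game_id=702: away_pts=107 vs 107: equal → NULL
game_id=703: away_pts=85 vs 107: differ → 85
game_id=704: away_pts=110 vs 107: differ → 110
game_id=705: away_pts=80 vs 107: differ → 80
game_id=706: away_pts=107 vs 107: equal → NULL
game_id=707: away_pts=107 vs 107: equal → NULL
game_id=708: away_pts=65 vs 107: differ → 65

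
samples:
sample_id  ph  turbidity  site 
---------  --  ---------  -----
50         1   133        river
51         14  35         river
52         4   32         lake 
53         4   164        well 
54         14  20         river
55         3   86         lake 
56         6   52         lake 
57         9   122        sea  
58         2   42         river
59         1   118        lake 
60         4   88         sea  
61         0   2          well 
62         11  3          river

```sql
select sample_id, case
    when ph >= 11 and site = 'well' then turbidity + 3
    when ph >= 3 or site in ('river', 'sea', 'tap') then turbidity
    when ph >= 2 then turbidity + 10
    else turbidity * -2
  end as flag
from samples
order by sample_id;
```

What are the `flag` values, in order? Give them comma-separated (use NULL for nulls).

133, 35, 32, 164, 20, 86, 52, 122, 42, -236, 88, -4, 3

sample_id=50: ph >= 3 or site in ('river', 'sea', 'tap') → 133
sample_id=51: ph >= 3 or site in ('river', 'sea', 'tap') → 35
sample_id=52: ph >= 3 or site in ('river', 'sea', 'tap') → 32
sample_id=53: ph >= 3 or site in ('river', 'sea', 'tap') → 164
sample_id=54: ph >= 3 or site in ('river', 'sea', 'tap') → 20
sample_id=55: ph >= 3 or site in ('river', 'sea', 'tap') → 86
sample_id=56: ph >= 3 or site in ('river', 'sea', 'tap') → 52
sample_id=57: ph >= 3 or site in ('river', 'sea', 'tap') → 122
sample_id=58: ph >= 3 or site in ('river', 'sea', 'tap') → 42
sample_id=59: ELSE → -236
sample_id=60: ph >= 3 or site in ('river', 'sea', 'tap') → 88
sample_id=61: ELSE → -4
sample_id=62: ph >= 3 or site in ('river', 'sea', 'tap') → 3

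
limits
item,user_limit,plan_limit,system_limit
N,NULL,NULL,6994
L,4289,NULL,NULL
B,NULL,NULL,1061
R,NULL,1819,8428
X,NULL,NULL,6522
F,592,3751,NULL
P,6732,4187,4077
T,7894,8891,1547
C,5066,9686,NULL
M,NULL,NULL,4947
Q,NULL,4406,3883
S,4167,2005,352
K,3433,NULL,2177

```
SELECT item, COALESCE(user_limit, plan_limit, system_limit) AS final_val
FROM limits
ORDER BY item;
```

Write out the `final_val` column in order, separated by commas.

1061, 5066, 592, 3433, 4289, 4947, 6994, 6732, 4406, 1819, 4167, 7894, 6522

item=B: user_limit=NULL, plan_limit=NULL, system_limit=1061 → 1061
item=C: user_limit=5066 → 5066
item=F: user_limit=592 → 592
item=K: user_limit=3433 → 3433
item=L: user_limit=4289 → 4289
item=M: user_limit=NULL, plan_limit=NULL, system_limit=4947 → 4947
item=N: user_limit=NULL, plan_limit=NULL, system_limit=6994 → 6994
item=P: user_limit=6732 → 6732
item=Q: user_limit=NULL, plan_limit=4406 → 4406
item=R: user_limit=NULL, plan_limit=1819 → 1819
item=S: user_limit=4167 → 4167
item=T: user_limit=7894 → 7894
item=X: user_limit=NULL, plan_limit=NULL, system_limit=6522 → 6522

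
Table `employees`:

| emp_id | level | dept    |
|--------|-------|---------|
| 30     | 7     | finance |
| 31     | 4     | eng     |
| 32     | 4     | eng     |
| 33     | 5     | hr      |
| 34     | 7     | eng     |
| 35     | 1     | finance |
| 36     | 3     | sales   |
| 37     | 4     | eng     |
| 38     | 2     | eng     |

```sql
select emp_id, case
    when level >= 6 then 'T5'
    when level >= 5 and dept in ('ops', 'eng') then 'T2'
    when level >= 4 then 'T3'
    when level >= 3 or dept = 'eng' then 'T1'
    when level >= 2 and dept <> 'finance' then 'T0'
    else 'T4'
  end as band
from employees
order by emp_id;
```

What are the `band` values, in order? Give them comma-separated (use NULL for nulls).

emp_id=30: level >= 6 → T5
emp_id=31: level >= 4 → T3
emp_id=32: level >= 4 → T3
emp_id=33: level >= 4 → T3
emp_id=34: level >= 6 → T5
emp_id=35: ELSE → T4
emp_id=36: level >= 3 or dept = 'eng' → T1
emp_id=37: level >= 4 → T3
emp_id=38: level >= 3 or dept = 'eng' → T1

T5, T3, T3, T3, T5, T4, T1, T3, T1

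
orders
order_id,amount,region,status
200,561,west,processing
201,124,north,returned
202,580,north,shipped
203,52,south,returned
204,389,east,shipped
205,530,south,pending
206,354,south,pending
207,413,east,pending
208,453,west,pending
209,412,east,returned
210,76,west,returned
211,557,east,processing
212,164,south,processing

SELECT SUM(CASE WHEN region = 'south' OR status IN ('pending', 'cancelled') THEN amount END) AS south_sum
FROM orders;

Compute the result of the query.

1966

order_id=200: ✗
order_id=201: ✗
order_id=202: ✗
order_id=203: ✓ → 52
order_id=204: ✗
order_id=205: ✓ → 530
order_id=206: ✓ → 354
order_id=207: ✓ → 413
order_id=208: ✓ → 453
order_id=209: ✗
order_id=210: ✗
order_id=211: ✗
order_id=212: ✓ → 164
south_sum = 52 + 530 + 354 + 413 + 453 + 164 = 1966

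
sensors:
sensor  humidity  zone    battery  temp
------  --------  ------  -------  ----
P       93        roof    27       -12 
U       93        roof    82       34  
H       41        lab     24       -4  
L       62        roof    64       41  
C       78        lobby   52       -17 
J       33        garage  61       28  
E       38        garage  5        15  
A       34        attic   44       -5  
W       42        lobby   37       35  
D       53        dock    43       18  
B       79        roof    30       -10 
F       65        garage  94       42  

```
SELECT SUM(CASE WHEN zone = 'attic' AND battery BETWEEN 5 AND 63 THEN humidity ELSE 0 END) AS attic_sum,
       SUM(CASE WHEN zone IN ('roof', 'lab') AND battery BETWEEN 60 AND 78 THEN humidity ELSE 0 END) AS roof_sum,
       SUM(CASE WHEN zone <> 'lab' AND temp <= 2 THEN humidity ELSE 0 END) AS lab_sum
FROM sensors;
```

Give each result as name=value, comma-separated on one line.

attic_sum=34, roof_sum=62, lab_sum=284

[attic_sum: zone = 'attic' AND battery BETWEEN 5 AND 63]
sensor=P: ✗
sensor=U: ✗
sensor=H: ✗
sensor=L: ✗
sensor=C: ✗
sensor=J: ✗
sensor=E: ✗
sensor=A: ✓ → 34
sensor=W: ✗
sensor=D: ✗
sensor=B: ✗
sensor=F: ✗
attic_sum = 34
—
[roof_sum: zone IN ('roof', 'lab') AND battery BETWEEN 60 AND 78]
sensor=P: ✗
sensor=U: ✗
sensor=H: ✗
sensor=L: ✓ → 62
sensor=C: ✗
sensor=J: ✗
sensor=E: ✗
sensor=A: ✗
sensor=W: ✗
sensor=D: ✗
sensor=B: ✗
sensor=F: ✗
roof_sum = 62
—
[lab_sum: zone <> 'lab' AND temp <= 2]
sensor=P: ✓ → 93
sensor=U: ✗
sensor=H: ✗
sensor=L: ✗
sensor=C: ✓ → 78
sensor=J: ✗
sensor=E: ✗
sensor=A: ✓ → 34
sensor=W: ✗
sensor=D: ✗
sensor=B: ✓ → 79
sensor=F: ✗
lab_sum = 93 + 78 + 34 + 79 = 284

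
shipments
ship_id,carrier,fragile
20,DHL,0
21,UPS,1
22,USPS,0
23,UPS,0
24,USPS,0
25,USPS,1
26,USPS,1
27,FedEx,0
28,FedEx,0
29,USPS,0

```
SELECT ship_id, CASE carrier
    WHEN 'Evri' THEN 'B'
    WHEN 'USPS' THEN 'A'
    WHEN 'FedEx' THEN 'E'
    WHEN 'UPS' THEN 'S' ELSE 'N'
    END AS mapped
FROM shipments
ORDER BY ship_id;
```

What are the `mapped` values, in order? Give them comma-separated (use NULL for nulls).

N, S, A, S, A, A, A, E, E, A

ship_id=20: ELSE → N
ship_id=21: carrier='UPS' → S
ship_id=22: carrier='USPS' → A
ship_id=23: carrier='UPS' → S
ship_id=24: carrier='USPS' → A
ship_id=25: carrier='USPS' → A
ship_id=26: carrier='USPS' → A
ship_id=27: carrier='FedEx' → E
ship_id=28: carrier='FedEx' → E
ship_id=29: carrier='USPS' → A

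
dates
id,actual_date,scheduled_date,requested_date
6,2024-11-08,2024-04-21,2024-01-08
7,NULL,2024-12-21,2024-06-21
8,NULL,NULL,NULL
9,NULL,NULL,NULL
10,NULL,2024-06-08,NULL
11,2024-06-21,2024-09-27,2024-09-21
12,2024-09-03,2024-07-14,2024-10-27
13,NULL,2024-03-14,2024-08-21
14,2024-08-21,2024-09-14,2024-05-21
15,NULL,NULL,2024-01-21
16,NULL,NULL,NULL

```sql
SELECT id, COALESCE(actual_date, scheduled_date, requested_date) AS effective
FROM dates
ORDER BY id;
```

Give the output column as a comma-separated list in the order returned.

2024-11-08, 2024-12-21, NULL, NULL, 2024-06-08, 2024-06-21, 2024-09-03, 2024-03-14, 2024-08-21, 2024-01-21, NULL

id=6: actual_date=2024-11-08 → 2024-11-08
id=7: actual_date=NULL, scheduled_date=2024-12-21 → 2024-12-21
id=8: actual_date=NULL, scheduled_date=NULL, requested_date=NULL (all NULL) → NULL
id=9: actual_date=NULL, scheduled_date=NULL, requested_date=NULL (all NULL) → NULL
id=10: actual_date=NULL, scheduled_date=2024-06-08 → 2024-06-08
id=11: actual_date=2024-06-21 → 2024-06-21
id=12: actual_date=2024-09-03 → 2024-09-03
id=13: actual_date=NULL, scheduled_date=2024-03-14 → 2024-03-14
id=14: actual_date=2024-08-21 → 2024-08-21
id=15: actual_date=NULL, scheduled_date=NULL, requested_date=2024-01-21 → 2024-01-21
id=16: actual_date=NULL, scheduled_date=NULL, requested_date=NULL (all NULL) → NULL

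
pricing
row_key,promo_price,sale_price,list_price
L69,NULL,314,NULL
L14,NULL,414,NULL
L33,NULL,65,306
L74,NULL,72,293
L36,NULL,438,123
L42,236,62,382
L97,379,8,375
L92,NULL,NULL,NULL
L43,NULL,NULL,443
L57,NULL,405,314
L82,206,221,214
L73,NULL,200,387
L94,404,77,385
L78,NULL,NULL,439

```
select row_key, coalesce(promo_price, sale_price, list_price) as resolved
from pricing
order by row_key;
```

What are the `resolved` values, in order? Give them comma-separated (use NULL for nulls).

414, 65, 438, 236, 443, 405, 314, 200, 72, 439, 206, NULL, 404, 379

row_key=L14: promo_price=NULL, sale_price=414 → 414
row_key=L33: promo_price=NULL, sale_price=65 → 65
row_key=L36: promo_price=NULL, sale_price=438 → 438
row_key=L42: promo_price=236 → 236
row_key=L43: promo_price=NULL, sale_price=NULL, list_price=443 → 443
row_key=L57: promo_price=NULL, sale_price=405 → 405
row_key=L69: promo_price=NULL, sale_price=314 → 314
row_key=L73: promo_price=NULL, sale_price=200 → 200
row_key=L74: promo_price=NULL, sale_price=72 → 72
row_key=L78: promo_price=NULL, sale_price=NULL, list_price=439 → 439
row_key=L82: promo_price=206 → 206
row_key=L92: promo_price=NULL, sale_price=NULL, list_price=NULL (all NULL) → NULL
row_key=L94: promo_price=404 → 404
row_key=L97: promo_price=379 → 379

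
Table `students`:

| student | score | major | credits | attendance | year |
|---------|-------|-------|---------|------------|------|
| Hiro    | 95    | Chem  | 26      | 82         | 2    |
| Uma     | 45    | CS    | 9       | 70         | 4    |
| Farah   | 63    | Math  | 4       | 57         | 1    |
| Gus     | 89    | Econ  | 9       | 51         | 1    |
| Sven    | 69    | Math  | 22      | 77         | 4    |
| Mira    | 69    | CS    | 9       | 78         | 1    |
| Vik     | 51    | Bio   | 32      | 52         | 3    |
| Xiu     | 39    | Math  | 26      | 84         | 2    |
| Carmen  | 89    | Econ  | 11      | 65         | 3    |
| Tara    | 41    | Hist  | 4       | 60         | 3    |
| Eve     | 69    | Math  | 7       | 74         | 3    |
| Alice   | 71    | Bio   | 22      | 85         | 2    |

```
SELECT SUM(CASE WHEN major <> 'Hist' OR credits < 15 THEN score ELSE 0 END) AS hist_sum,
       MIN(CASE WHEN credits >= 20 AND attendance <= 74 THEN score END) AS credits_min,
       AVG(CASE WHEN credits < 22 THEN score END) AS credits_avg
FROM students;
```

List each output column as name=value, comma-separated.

[hist_sum: major <> 'Hist' OR credits < 15]
student=Hiro: ✓ → 95
student=Uma: ✓ → 45
student=Farah: ✓ → 63
student=Gus: ✓ → 89
student=Sven: ✓ → 69
student=Mira: ✓ → 69
student=Vik: ✓ → 51
student=Xiu: ✓ → 39
student=Carmen: ✓ → 89
student=Tara: ✓ → 41
student=Eve: ✓ → 69
student=Alice: ✓ → 71
hist_sum = 95 + 45 + 63 + 89 + 69 + 69 + 51 + 39 + 89 + 41 + 69 + 71 = 790
—
[credits_min: credits >= 20 AND attendance <= 74]
student=Hiro: ✗
student=Uma: ✗
student=Farah: ✗
student=Gus: ✗
student=Sven: ✗
student=Mira: ✗
student=Vik: ✓ → 51
student=Xiu: ✗
student=Carmen: ✗
student=Tara: ✗
student=Eve: ✗
student=Alice: ✗
credits_min = MIN(51) = 51
—
[credits_avg: credits < 22]
student=Hiro: ✗
student=Uma: ✓ → 45
student=Farah: ✓ → 63
student=Gus: ✓ → 89
student=Sven: ✗
student=Mira: ✓ → 69
student=Vik: ✗
student=Xiu: ✗
student=Carmen: ✓ → 89
student=Tara: ✓ → 41
student=Eve: ✓ → 69
student=Alice: ✗
credits_avg = (45 + 63 + 89 + 69 + 89 + 41 + 69) / 7 = 66.4285714286

hist_sum=790, credits_min=51, credits_avg=66.4285714286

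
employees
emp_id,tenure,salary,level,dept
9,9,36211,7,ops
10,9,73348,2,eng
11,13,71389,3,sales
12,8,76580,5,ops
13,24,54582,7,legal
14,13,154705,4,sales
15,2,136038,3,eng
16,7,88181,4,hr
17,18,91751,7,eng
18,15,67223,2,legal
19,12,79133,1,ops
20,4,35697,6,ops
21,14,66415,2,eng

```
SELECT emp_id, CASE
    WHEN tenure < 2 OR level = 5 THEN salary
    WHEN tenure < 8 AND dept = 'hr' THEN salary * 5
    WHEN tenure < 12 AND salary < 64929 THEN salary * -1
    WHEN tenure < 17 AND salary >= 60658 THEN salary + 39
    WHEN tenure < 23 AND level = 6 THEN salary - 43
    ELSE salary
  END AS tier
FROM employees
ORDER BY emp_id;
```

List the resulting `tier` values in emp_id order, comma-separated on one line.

-36211, 73387, 71428, 76580, 54582, 154744, 136077, 440905, 91751, 67262, 79172, -35697, 66454

emp_id=9: tenure < 12 AND salary < 64929 → -36211
emp_id=10: tenure < 17 AND salary >= 60658 → 73387
emp_id=11: tenure < 17 AND salary >= 60658 → 71428
emp_id=12: tenure < 2 OR level = 5 → 76580
emp_id=13: ELSE → 54582
emp_id=14: tenure < 17 AND salary >= 60658 → 154744
emp_id=15: tenure < 17 AND salary >= 60658 → 136077
emp_id=16: tenure < 8 AND dept = 'hr' → 440905
emp_id=17: ELSE → 91751
emp_id=18: tenure < 17 AND salary >= 60658 → 67262
emp_id=19: tenure < 17 AND salary >= 60658 → 79172
emp_id=20: tenure < 12 AND salary < 64929 → -35697
emp_id=21: tenure < 17 AND salary >= 60658 → 66454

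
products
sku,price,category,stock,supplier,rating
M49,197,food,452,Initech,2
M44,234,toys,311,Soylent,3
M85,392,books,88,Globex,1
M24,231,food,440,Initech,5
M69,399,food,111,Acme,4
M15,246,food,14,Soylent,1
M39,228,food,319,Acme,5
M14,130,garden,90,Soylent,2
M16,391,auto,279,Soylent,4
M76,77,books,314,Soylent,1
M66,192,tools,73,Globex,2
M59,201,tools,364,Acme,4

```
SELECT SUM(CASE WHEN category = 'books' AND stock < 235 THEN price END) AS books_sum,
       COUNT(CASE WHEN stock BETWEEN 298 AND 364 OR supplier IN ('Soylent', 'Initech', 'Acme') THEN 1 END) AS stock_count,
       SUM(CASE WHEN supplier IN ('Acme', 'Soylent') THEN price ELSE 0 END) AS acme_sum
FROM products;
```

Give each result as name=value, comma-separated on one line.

[books_sum: category = 'books' AND stock < 235]
sku=M49: ✗
sku=M44: ✗
sku=M85: ✓ → 392
sku=M24: ✗
sku=M69: ✗
sku=M15: ✗
sku=M39: ✗
sku=M14: ✗
sku=M16: ✗
sku=M76: ✗
sku=M66: ✗
sku=M59: ✗
books_sum = 392
—
[stock_count: stock BETWEEN 298 AND 364 OR supplier IN ('Soylent', 'Initech', 'Acme')]
sku=M49: ✓ → 1
sku=M44: ✓ → 1
sku=M85: ✗
sku=M24: ✓ → 1
sku=M69: ✓ → 1
sku=M15: ✓ → 1
sku=M39: ✓ → 1
sku=M14: ✓ → 1
sku=M16: ✓ → 1
sku=M76: ✓ → 1
sku=M66: ✗
sku=M59: ✓ → 1
stock_count = COUNT(1, 1, 1, 1, 1, 1, 1, 1, 1, 1) = 10
—
[acme_sum: supplier IN ('Acme', 'Soylent')]
sku=M49: ✗
sku=M44: ✓ → 234
sku=M85: ✗
sku=M24: ✗
sku=M69: ✓ → 399
sku=M15: ✓ → 246
sku=M39: ✓ → 228
sku=M14: ✓ → 130
sku=M16: ✓ → 391
sku=M76: ✓ → 77
sku=M66: ✗
sku=M59: ✓ → 201
acme_sum = 234 + 399 + 246 + 228 + 130 + 391 + 77 + 201 = 1906

books_sum=392, stock_count=10, acme_sum=1906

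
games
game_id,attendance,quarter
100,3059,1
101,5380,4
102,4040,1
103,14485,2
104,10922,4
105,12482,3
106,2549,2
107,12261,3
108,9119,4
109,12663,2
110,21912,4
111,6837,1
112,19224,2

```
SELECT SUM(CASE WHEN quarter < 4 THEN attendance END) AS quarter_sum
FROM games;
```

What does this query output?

game_id=100: ✓ → 3059
game_id=101: ✗
game_id=102: ✓ → 4040
game_id=103: ✓ → 14485
game_id=104: ✗
game_id=105: ✓ → 12482
game_id=106: ✓ → 2549
game_id=107: ✓ → 12261
game_id=108: ✗
game_id=109: ✓ → 12663
game_id=110: ✗
game_id=111: ✓ → 6837
game_id=112: ✓ → 19224
quarter_sum = 3059 + 4040 + 14485 + 12482 + 2549 + 12261 + 12663 + 6837 + 19224 = 87600

87600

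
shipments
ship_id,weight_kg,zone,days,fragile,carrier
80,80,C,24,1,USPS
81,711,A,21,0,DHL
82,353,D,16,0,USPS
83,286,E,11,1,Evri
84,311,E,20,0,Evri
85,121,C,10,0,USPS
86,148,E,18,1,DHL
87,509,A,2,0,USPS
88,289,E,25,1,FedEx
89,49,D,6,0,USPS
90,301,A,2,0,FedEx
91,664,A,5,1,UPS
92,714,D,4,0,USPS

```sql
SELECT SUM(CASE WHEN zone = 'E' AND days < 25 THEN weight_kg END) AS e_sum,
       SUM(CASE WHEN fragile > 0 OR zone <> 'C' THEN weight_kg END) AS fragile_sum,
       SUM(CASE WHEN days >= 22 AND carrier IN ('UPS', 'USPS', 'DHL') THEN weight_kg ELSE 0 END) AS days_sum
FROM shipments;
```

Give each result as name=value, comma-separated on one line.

[e_sum: zone = 'E' AND days < 25]
ship_id=80: ✗
ship_id=81: ✗
ship_id=82: ✗
ship_id=83: ✓ → 286
ship_id=84: ✓ → 311
ship_id=85: ✗
ship_id=86: ✓ → 148
ship_id=87: ✗
ship_id=88: ✗
ship_id=89: ✗
ship_id=90: ✗
ship_id=91: ✗
ship_id=92: ✗
e_sum = 286 + 311 + 148 = 745
—
[fragile_sum: fragile > 0 OR zone <> 'C']
ship_id=80: ✓ → 80
ship_id=81: ✓ → 711
ship_id=82: ✓ → 353
ship_id=83: ✓ → 286
ship_id=84: ✓ → 311
ship_id=85: ✗
ship_id=86: ✓ → 148
ship_id=87: ✓ → 509
ship_id=88: ✓ → 289
ship_id=89: ✓ → 49
ship_id=90: ✓ → 301
ship_id=91: ✓ → 664
ship_id=92: ✓ → 714
fragile_sum = 80 + 711 + 353 + 286 + 311 + 148 + 509 + 289 + 49 + 301 + 664 + 714 = 4415
—
[days_sum: days >= 22 AND carrier IN ('UPS', 'USPS', 'DHL')]
ship_id=80: ✓ → 80
ship_id=81: ✗
ship_id=82: ✗
ship_id=83: ✗
ship_id=84: ✗
ship_id=85: ✗
ship_id=86: ✗
ship_id=87: ✗
ship_id=88: ✗
ship_id=89: ✗
ship_id=90: ✗
ship_id=91: ✗
ship_id=92: ✗
days_sum = 80

e_sum=745, fragile_sum=4415, days_sum=80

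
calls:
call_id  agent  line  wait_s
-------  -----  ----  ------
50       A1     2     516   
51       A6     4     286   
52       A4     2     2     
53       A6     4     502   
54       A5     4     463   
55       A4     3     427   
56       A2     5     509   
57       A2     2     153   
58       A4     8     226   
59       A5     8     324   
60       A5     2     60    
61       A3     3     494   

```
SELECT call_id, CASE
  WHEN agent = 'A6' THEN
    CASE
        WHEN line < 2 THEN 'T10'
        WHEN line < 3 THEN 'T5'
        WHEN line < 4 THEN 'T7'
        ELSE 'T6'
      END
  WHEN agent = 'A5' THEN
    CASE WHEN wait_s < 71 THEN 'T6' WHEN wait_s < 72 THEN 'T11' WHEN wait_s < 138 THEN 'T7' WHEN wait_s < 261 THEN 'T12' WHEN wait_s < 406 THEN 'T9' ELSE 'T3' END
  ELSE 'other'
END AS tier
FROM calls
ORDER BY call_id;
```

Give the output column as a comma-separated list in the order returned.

call_id=50: agent='A1' → outer ELSE → other
call_id=51: agent='A6' → inner[ELSE] → T6
call_id=52: agent='A4' → outer ELSE → other
call_id=53: agent='A6' → inner[ELSE] → T6
call_id=54: agent='A5' → inner[ELSE] → T3
call_id=55: agent='A4' → outer ELSE → other
call_id=56: agent='A2' → outer ELSE → other
call_id=57: agent='A2' → outer ELSE → other
call_id=58: agent='A4' → outer ELSE → other
call_id=59: agent='A5' → inner[wait_s < 406] → T9
call_id=60: agent='A5' → inner[wait_s < 71] → T6
call_id=61: agent='A3' → outer ELSE → other

other, T6, other, T6, T3, other, other, other, other, T9, T6, other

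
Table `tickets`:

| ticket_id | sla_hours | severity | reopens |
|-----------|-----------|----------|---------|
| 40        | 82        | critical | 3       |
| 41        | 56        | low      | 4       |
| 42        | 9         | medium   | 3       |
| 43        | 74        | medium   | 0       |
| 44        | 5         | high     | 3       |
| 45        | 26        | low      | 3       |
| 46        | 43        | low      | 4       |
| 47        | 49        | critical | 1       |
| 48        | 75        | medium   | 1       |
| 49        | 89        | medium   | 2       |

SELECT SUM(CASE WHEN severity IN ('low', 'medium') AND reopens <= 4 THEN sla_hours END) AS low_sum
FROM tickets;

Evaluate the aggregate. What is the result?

ticket_id=40: ✗
ticket_id=41: ✓ → 56
ticket_id=42: ✓ → 9
ticket_id=43: ✓ → 74
ticket_id=44: ✗
ticket_id=45: ✓ → 26
ticket_id=46: ✓ → 43
ticket_id=47: ✗
ticket_id=48: ✓ → 75
ticket_id=49: ✓ → 89
low_sum = 56 + 9 + 74 + 26 + 43 + 75 + 89 = 372

372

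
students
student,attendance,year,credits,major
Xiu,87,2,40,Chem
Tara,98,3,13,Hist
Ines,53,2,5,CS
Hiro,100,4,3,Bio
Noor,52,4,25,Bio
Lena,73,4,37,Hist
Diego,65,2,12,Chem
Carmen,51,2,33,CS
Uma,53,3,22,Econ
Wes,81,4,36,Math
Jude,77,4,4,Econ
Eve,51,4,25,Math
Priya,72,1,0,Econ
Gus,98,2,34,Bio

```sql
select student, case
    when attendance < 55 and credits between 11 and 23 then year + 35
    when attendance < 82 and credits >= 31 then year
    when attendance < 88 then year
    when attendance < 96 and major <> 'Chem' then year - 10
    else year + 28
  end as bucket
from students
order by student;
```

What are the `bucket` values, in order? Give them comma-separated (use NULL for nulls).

student=Carmen: attendance < 82 and credits >= 31 → 2
student=Diego: attendance < 88 → 2
student=Eve: attendance < 88 → 4
student=Gus: ELSE → 30
student=Hiro: ELSE → 32
student=Ines: attendance < 88 → 2
student=Jude: attendance < 88 → 4
student=Lena: attendance < 82 and credits >= 31 → 4
student=Noor: attendance < 88 → 4
student=Priya: attendance < 88 → 1
student=Tara: ELSE → 31
student=Uma: attendance < 55 and credits between 11 and 23 → 38
student=Wes: attendance < 82 and credits >= 31 → 4
student=Xiu: attendance < 88 → 2

2, 2, 4, 30, 32, 2, 4, 4, 4, 1, 31, 38, 4, 2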